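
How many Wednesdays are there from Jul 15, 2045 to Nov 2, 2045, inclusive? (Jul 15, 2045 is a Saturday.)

16

Jul 15, 2045 is a Saturday; the first Wednesday on or after it is Jul 19, 2045 (4 days later).
From Jul 19, 2045 to Nov 2, 2045: 12 + 31 + 30 + 31 + 2 = 106 days (rest of Jul, Aug, Sep, Oct, Nov).
106 ÷ 7 = 15 full weeks with remainder 1, so 15 more Wednesdays after the first → 16.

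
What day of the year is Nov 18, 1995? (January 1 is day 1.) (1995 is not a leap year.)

Days in months before Nov: 31 + 28 + 31 + 30 + 31 + 30 + 31 + 31 + 30 + 31 = 304.
Plus 18 days into Nov → day 322.

322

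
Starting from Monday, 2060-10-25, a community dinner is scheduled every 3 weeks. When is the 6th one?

2061-02-07

The 6th occurrence is 5 intervals after the first: 5 × 21 = 105 days after 2060-10-25.
October has 31 days — 6 days to the end of October leaves 99.
November has 30 days (69 left).
December has 31 days (38 left).
January has 31 days (7 left).
7 days into February → 2061-02-07.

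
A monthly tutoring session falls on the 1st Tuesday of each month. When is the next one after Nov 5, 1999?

Dec 7, 1999

Nov 1999 starts on a Monday, so its 1st Tuesday is Nov 2, 1999 (1 day in).
That is not after Nov 5, 1999, so look at Dec 1999.
Dec 1999 starts on a Wednesday, so its 1st Tuesday is Dec 7, 1999 (6 days in).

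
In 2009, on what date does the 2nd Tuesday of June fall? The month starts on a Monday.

2009-06-09

June 2009 begins on a Monday, so the first Tuesday is June 2 (1 day later).
The 2nd Tuesday is 1 weeks later: 2 + 7 = 9.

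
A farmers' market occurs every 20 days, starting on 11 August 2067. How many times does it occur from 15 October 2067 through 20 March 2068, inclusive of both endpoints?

8

Occurrences land 20·i days after 11 August 2067 for i = 0, 1, 2, …
15 October 2067 is 65 days after the start; 65 ÷ 20 = 3 remainder 5; since the remainder is 5, round up to i = 4. First occurrence in the window: #5 on 30 October 2067 (4×20 = 80 days in).
20 March 2068 is 222 days after the start; 222 ÷ 20 = 11 remainder 2. Last occurrence in the window: #12 on 18 March 2068.
Occurrences #5 through #12: 8 in total.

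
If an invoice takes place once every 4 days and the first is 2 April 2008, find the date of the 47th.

3 October 2008

The 47th occurrence is 46 intervals after the first: 46 × 4 = 184 days after 2 April 2008.
April has 30 days — 28 days to the end of April leaves 156.
May has 31 days (125 left).
June has 30 days (95 left).
July has 31 days (64 left).
August has 31 days (33 left).
September has 30 days (3 left).
3 days into October → 3 October 2008.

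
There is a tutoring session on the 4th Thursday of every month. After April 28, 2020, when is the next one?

April 2020 starts on a Wednesday; its first Thursday is the 2nd, so the 4th Thursday is the 23rd — April 23, 2020.
That is not after April 28, 2020, so look at May 2020.
May 2020 starts on a Friday; its first Thursday is the 7th, so the 4th Thursday is the 28th — May 28, 2020.

May 28, 2020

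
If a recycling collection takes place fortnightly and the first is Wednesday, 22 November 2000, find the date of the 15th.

6 June 2001

The 15th occurrence is 14 intervals after the first: 14 × 14 = 196 days after 22 November 2000.
November has 30 days — 8 days to the end of November leaves 188.
December has 31 days (157 left).
January has 31 days (126 left).
February has 28 days (98 left).
March has 31 days (67 left).
April has 30 days (37 left).
May has 31 days (6 left).
6 days into June → 6 June 2001.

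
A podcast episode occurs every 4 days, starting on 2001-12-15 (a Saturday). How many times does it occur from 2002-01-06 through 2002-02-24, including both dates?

12

Occurrences land 4·i days after 2001-12-15 for i = 0, 1, 2, …
2002-01-06 is 22 days after the start; 22 ÷ 4 = 5 remainder 2; since the remainder is 2, round up to i = 6. First occurrence in the window: #7 on 2002-01-08 (6×4 = 24 days in).
2002-02-24 is 71 days after the start; 71 ÷ 4 = 17 remainder 3. Last occurrence in the window: #18 on 2002-02-21.
Occurrences #7 through #18: 12 in total.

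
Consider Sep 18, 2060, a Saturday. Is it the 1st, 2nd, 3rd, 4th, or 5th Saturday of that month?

Day 18 falls in week ⌈18/7⌉ of the month.
Days 1–7 hold the 1st Saturday, 8–14 the 2nd, 15–21 the 3rd, 22–28 the 4th, 29–31 the 5th.
18 is in the range for the 3rd.

3rd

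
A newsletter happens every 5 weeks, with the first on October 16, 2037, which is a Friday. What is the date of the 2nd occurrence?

The 2nd occurrence is 1 interval after the first: 1 × 35 = 35 days after October 16, 2037.
October has 31 days — 15 days to the end of October leaves 20.
20 days into November → November 20, 2037.

November 20, 2037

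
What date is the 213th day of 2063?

Jan has 31 days (213 − 31 = 182 remain).
Feb has 28 days (182 − 28 = 154 remain).
Mar has 31 days (154 − 31 = 123 remain).
Apr has 30 days (123 − 30 = 93 remain).
May has 31 days (93 − 31 = 62 remain).
Jun has 30 days (62 − 30 = 32 remain).
Jul has 31 days (32 − 31 = 1 remain).
1 into Aug → Aug 1.

Aug 1, 2063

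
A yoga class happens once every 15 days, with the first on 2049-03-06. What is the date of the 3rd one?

2049-04-05

The 3rd occurrence is 2 intervals after the first: 2 × 15 = 30 days after 2049-03-06.
March has 31 days — 25 days to the end of March leaves 5.
5 days into April → 2049-04-05.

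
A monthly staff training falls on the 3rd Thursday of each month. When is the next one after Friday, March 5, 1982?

March 18, 1982

March 1982 starts on a Monday; its first Thursday is the 4th, so the 3rd Thursday is the 18th — March 18, 1982.
March 18, 1982 is after March 5, 1982, so that is the next one.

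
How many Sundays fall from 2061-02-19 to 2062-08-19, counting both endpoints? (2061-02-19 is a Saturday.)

2061-02-19 is a Saturday; the first Sunday on or after it is 2061-02-20 (1 day later).
From 2061-02-20 to 2062-08-19: 314 + 231 = 545 days (rest of 2061, to 2062-08-19 in 2062).
545 ÷ 7 = 77 full weeks with remainder 6, so 77 more Sundays after the first → 78.

78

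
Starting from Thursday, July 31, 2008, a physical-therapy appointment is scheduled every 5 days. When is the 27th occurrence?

December 8, 2008

The 27th occurrence is 26 intervals after the first: 26 × 5 = 130 days after July 31, 2008.
July has 31 days — 0 days to the end of July leaves 130.
August has 31 days (99 left).
September has 30 days (69 left).
October has 31 days (38 left).
November has 30 days (8 left).
8 days into December → December 8, 2008.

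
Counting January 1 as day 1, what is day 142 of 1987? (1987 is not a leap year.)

January has 31 days (142 − 31 = 111 remain).
February has 28 days (111 − 28 = 83 remain).
March has 31 days (83 − 31 = 52 remain).
April has 30 days (52 − 30 = 22 remain).
22 into May → May 22.

22 May 1987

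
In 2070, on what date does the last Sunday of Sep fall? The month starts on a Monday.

Sep 2070 begins on a Monday, so the first Sunday is Sep 7 (6 days later).
Sep 2070 has 30 days. Adding weeks: 7, 14, 21, 28 — the last one ≤ 30 is the 28th.

Sep 28, 2070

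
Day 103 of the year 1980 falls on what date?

January has 31 days (103 − 31 = 72 remain).
February has 29 days (72 − 29 = 43 remain).
March has 31 days (43 − 31 = 12 remain).
12 into April → April 12.

1980-04-12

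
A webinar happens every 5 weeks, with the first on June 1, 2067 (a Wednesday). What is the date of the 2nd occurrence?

July 6, 2067

The 2nd occurrence is 1 interval after the first: 1 × 35 = 35 days after June 1, 2067.
June has 30 days — 29 days to the end of June leaves 6.
6 days into July → July 6, 2067.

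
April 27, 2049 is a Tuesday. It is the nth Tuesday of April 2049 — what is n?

4th

Day 27 falls in week ⌈27/7⌉ of the month.
Days 1–7 hold the 1st Tuesday, 8–14 the 2nd, 15–21 the 3rd, 22–28 the 4th, 29–31 the 5th.
27 is in the range for the 4th.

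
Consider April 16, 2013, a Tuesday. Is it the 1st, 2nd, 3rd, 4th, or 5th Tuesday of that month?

3rd

Day 16 falls in week ⌈16/7⌉ of the month.
Days 1–7 hold the 1st Tuesday, 8–14 the 2nd, 15–21 the 3rd, 22–28 the 4th, 29–31 the 5th.
16 is in the range for the 3rd.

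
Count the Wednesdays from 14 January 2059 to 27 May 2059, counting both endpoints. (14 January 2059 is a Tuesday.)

14 January 2059 is a Tuesday; the first Wednesday on or after it is 15 January 2059 (1 day later).
From 15 January 2059 to 27 May 2059: 16 + 28 + 31 + 30 + 27 = 132 days (rest of January, February, March, April, May).
132 ÷ 7 = 18 full weeks with remainder 6, so 18 more Wednesdays after the first → 19.

19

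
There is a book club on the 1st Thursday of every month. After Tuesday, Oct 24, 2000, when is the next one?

Nov 2, 2000

Oct 2000 starts on a Sunday, so its 1st Thursday is Oct 5, 2000 (4 days in).
That is not after Oct 24, 2000, so look at Nov 2000.
Nov 2000 starts on a Wednesday, so its 1st Thursday is Nov 2, 2000 (1 day in).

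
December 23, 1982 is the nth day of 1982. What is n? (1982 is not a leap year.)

357

Days in months before December: 31 + 28 + 31 + 30 + 31 + 30 + 31 + 31 + 30 + 31 + 30 = 334.
Plus 23 days into December → day 357.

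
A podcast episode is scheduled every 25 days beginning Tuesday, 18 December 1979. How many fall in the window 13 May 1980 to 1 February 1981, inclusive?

11

Occurrences land 25·i days after 18 December 1979 for i = 0, 1, 2, …
13 May 1980 is 147 days after the start; 147 ÷ 25 = 5 remainder 22; since the remainder is 22, round up to i = 6. First occurrence in the window: #7 on 16 May 1980 (6×25 = 150 days in).
1 February 1981 is 411 days after the start; 411 ÷ 25 = 16 remainder 11. Last occurrence in the window: #17 on 21 January 1981.
Occurrences #7 through #17: 11 in total.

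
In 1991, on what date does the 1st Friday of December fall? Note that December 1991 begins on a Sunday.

1991-12-06

December 1991 begins on a Sunday, so the first Friday is December 6 (5 days later).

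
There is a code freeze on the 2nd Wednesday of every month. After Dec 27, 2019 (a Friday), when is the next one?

Dec 2019 starts on a Sunday; its first Wednesday is the 4th, so the 2nd Wednesday is the 11th — Dec 11, 2019.
That is not after Dec 27, 2019, so look at Jan 2020.
Jan 2020 starts on a Wednesday; its first Wednesday is the 1st, so the 2nd Wednesday is the 8th — Jan 8, 2020.

Jan 8, 2020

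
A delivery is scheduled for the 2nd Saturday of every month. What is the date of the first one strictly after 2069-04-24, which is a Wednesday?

April 2069 starts on a Monday; its first Saturday is the 6th, so the 2nd Saturday is the 13th — 2069-04-13.
That is not after 2069-04-24, so look at May 2069.
May 2069 starts on a Wednesday; its first Saturday is the 4th, so the 2nd Saturday is the 11th — 2069-05-11.

2069-05-11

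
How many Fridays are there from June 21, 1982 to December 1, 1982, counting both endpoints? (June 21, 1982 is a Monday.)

June 21, 1982 is a Monday; the first Friday on or after it is June 25, 1982 (4 days later).
From June 25, 1982 to December 1, 1982: 5 + 31 + 31 + 30 + 31 + 30 + 1 = 159 days (rest of June, July, August, September, October, November, December).
159 ÷ 7 = 22 full weeks with remainder 5, so 22 more Fridays after the first → 23.

23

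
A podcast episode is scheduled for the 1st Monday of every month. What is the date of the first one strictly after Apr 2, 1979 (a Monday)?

May 7, 1979

Apr 1979 starts on a Sunday, so its 1st Monday is Apr 2, 1979 (1 day in).
That is not after Apr 2, 1979, so look at May 1979.
May 1979 starts on a Tuesday, so its 1st Monday is May 7, 1979 (6 days in).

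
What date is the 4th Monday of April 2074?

April 23, 2074

April 2074 begins on a Sunday, so the first Monday is April 2 (1 day later).
The 4th Monday is 3 weeks later: 2 + 21 = 23.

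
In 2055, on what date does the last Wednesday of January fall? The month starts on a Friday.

2055-01-27

January 2055 begins on a Friday, so the first Wednesday is January 6 (5 days later).
January 2055 has 31 days. Adding weeks: 6, 13, 20, 27 — the last one ≤ 31 is the 27th.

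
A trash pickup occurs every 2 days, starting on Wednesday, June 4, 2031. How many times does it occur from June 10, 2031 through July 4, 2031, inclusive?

13

Occurrences land 2·i days after June 4, 2031 for i = 0, 1, 2, …
June 10, 2031 is 6 days after the start; 6 ÷ 2 = 3 remainder 0. First occurrence in the window: #4 on June 10, 2031 (3×2 = 6 days in).
July 4, 2031 is 30 days after the start; 30 ÷ 2 = 15 remainder 0. Last occurrence in the window: #16 on July 4, 2031.
Occurrences #4 through #16: 13 in total.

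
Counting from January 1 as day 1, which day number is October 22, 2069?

Days in months before October: 31 + 28 + 31 + 30 + 31 + 30 + 31 + 31 + 30 = 273.
Plus 22 days into October → day 295.

295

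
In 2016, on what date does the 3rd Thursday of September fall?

September 2016 begins on a Thursday, so the first Thursday is September 1.
The 3rd Thursday is 2 weeks later: 1 + 14 = 15.

15 September 2016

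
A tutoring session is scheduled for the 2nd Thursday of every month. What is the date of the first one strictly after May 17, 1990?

May 1990 starts on a Tuesday; its first Thursday is the 3rd, so the 2nd Thursday is the 10th — May 10, 1990.
That is not after May 17, 1990, so look at June 1990.
June 1990 starts on a Friday; its first Thursday is the 7th, so the 2nd Thursday is the 14th — June 14, 1990.

June 14, 1990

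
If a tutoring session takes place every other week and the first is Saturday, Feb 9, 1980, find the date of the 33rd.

The 33rd occurrence is 32 intervals after the first: 32 × 14 = 448 days after Feb 9, 1980.
Feb has 29 days — 20 days to the end of Feb leaves 428.
From end of Feb to end of 1980 is 306 days (122 left).
Jan has 31 days (91 left).
Feb has 28 days (63 left).
Mar has 31 days (32 left).
Apr has 30 days (2 left).
2 days into May → May 2, 1981.

May 2, 1981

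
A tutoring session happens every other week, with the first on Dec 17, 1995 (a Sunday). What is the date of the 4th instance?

The 4th occurrence is 3 intervals after the first: 3 × 14 = 42 days after Dec 17, 1995.
Dec has 31 days — 14 days to the end of Dec leaves 28.
28 days into Jan → Jan 28, 1996.

Jan 28, 1996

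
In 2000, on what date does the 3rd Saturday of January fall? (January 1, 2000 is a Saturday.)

January 2000 begins on a Saturday, so the first Saturday is January 1.
The 3rd Saturday is 2 weeks later: 1 + 14 = 15.

2000-01-15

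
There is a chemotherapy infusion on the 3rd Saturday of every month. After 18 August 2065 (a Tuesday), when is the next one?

19 September 2065

August 2065 starts on a Saturday; its first Saturday is the 1st, so the 3rd Saturday is the 15th — 15 August 2065.
That is not after 18 August 2065, so look at September 2065.
September 2065 starts on a Tuesday; its first Saturday is the 5th, so the 3rd Saturday is the 19th — 19 September 2065.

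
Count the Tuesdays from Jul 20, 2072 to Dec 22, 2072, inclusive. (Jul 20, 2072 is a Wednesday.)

Jul 20, 2072 is a Wednesday; the first Tuesday on or after it is Jul 26, 2072 (6 days later).
From Jul 26, 2072 to Dec 22, 2072: 5 + 31 + 30 + 31 + 30 + 22 = 149 days (rest of Jul, Aug, Sep, Oct, Nov, Dec).
149 ÷ 7 = 21 full weeks with remainder 2, so 21 more Tuesdays after the first → 22.

22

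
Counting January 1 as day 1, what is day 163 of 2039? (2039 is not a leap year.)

2039-06-12

January has 31 days (163 − 31 = 132 remain).
February has 28 days (132 − 28 = 104 remain).
March has 31 days (104 − 31 = 73 remain).
April has 30 days (73 − 30 = 43 remain).
May has 31 days (43 − 31 = 12 remain).
12 into June → June 12.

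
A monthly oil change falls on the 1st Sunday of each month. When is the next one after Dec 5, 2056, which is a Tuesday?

Dec 2056 starts on a Friday, so its 1st Sunday is Dec 3, 2056 (2 days in).
That is not after Dec 5, 2056, so look at Jan 2057.
Jan 2057 starts on a Monday, so its 1st Sunday is Jan 7, 2057 (6 days in).

Jan 7, 2057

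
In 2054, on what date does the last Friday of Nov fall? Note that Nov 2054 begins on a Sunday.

Nov 2054 begins on a Sunday, so the first Friday is Nov 6 (5 days later).
Nov 2054 has 30 days. Adding weeks: 6, 13, 20, 27 — the last one ≤ 30 is the 27th.

Nov 27, 2054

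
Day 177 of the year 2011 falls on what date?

January has 31 days (177 − 31 = 146 remain).
February has 28 days (146 − 28 = 118 remain).
March has 31 days (118 − 31 = 87 remain).
April has 30 days (87 − 30 = 57 remain).
May has 31 days (57 − 31 = 26 remain).
26 into June → June 26.

June 26, 2011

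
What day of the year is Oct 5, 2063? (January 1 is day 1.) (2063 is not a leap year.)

278

Days in months before Oct: 31 + 28 + 31 + 30 + 31 + 30 + 31 + 31 + 30 = 273.
Plus 5 days into Oct → day 278.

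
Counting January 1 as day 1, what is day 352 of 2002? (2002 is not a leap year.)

January has 31 days (352 − 31 = 321 remain).
February has 28 days (321 − 28 = 293 remain).
March has 31 days (293 − 31 = 262 remain).
April has 30 days (262 − 30 = 232 remain).
May has 31 days (232 − 31 = 201 remain).
June has 30 days (201 − 30 = 171 remain).
July has 31 days (171 − 31 = 140 remain).
August has 31 days (140 − 31 = 109 remain).
September has 30 days (109 − 30 = 79 remain).
October has 31 days (79 − 31 = 48 remain).
November has 30 days (48 − 30 = 18 remain).
18 into December → December 18.

18 December 2002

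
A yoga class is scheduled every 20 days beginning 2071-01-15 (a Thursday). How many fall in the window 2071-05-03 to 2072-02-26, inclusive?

15

Occurrences land 20·i days after 2071-01-15 for i = 0, 1, 2, …
2071-05-03 is 108 days after the start; 108 ÷ 20 = 5 remainder 8; since the remainder is 8, round up to i = 6. First occurrence in the window: #7 on 2071-05-15 (6×20 = 120 days in).
2072-02-26 is 407 days after the start; 407 ÷ 20 = 20 remainder 7. Last occurrence in the window: #21 on 2072-02-19.
Occurrences #7 through #21: 15 in total.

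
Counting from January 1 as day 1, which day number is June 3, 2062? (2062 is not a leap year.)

Days in months before June: 31 + 28 + 31 + 30 + 31 = 151.
Plus 3 days into June → day 154.

154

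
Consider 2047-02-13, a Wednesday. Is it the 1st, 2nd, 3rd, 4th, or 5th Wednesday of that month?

2nd

Day 13 falls in week ⌈13/7⌉ of the month.
Days 1–7 hold the 1st Wednesday, 8–14 the 2nd, 15–21 the 3rd, 22–28 the 4th, 29–31 the 5th.
13 is in the range for the 2nd.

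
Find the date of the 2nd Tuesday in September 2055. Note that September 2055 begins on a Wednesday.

2055-09-14

September 2055 begins on a Wednesday, so the first Tuesday is September 7 (6 days later).
The 2nd Tuesday is 1 weeks later: 7 + 7 = 14.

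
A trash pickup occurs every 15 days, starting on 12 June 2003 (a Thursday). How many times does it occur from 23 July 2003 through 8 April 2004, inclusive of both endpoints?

Occurrences land 15·i days after 12 June 2003 for i = 0, 1, 2, …
23 July 2003 is 41 days after the start; 41 ÷ 15 = 2 remainder 11; since the remainder is 11, round up to i = 3. First occurrence in the window: #4 on 27 July 2003 (3×15 = 45 days in).
8 April 2004 is 301 days after the start; 301 ÷ 15 = 20 remainder 1. Last occurrence in the window: #21 on 7 April 2004.
Occurrences #4 through #21: 18 in total.

18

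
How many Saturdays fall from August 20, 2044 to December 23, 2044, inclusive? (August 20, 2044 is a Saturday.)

August 20, 2044 is a Saturday; the first Saturday on or after it is August 20, 2044.
From August 20, 2044 to December 23, 2044: 11 + 30 + 31 + 30 + 23 = 125 days (rest of August, September, October, November, December).
125 ÷ 7 = 17 full weeks with remainder 6, so 17 more Saturdays after the first → 18.

18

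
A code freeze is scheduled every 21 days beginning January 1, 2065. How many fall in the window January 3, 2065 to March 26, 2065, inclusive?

4

Occurrences land 21·i days after January 1, 2065 for i = 0, 1, 2, …
January 3, 2065 is 2 days after the start; 2 ÷ 21 = 0 remainder 2; since the remainder is 2, round up to i = 1. First occurrence in the window: #2 on January 22, 2065 (1×21 = 21 days in).
March 26, 2065 is 84 days after the start; 84 ÷ 21 = 4 remainder 0. Last occurrence in the window: #5 on March 26, 2065.
Occurrences #2 through #5: 4 in total.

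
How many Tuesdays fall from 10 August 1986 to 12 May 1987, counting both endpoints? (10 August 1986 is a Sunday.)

40

10 August 1986 is a Sunday; the first Tuesday on or after it is 12 August 1986 (2 days later).
From 12 August 1986 to 12 May 1987: 19 + 30 + 31 + 30 + 31 + 31 + 28 + 31 + 30 + 12 = 273 days (rest of August, September, October, November, December, January, February, March, April, May).
273 ÷ 7 = 39 full weeks with remainder 0, so 39 more Tuesdays after the first → 40.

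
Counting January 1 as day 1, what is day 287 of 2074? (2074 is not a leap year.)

Oct 14, 2074

Jan has 31 days (287 − 31 = 256 remain).
Feb has 28 days (256 − 28 = 228 remain).
Mar has 31 days (228 − 31 = 197 remain).
Apr has 30 days (197 − 30 = 167 remain).
May has 31 days (167 − 31 = 136 remain).
Jun has 30 days (136 − 30 = 106 remain).
Jul has 31 days (106 − 31 = 75 remain).
Aug has 31 days (75 − 31 = 44 remain).
Sep has 30 days (44 − 30 = 14 remain).
14 into Oct → Oct 14.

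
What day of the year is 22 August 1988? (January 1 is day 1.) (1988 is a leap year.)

235

Days in months before August: 31 + 29 + 31 + 30 + 31 + 30 + 31 = 213.
Plus 22 days into August → day 235.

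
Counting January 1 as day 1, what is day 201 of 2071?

20 July 2071

January has 31 days (201 − 31 = 170 remain).
February has 28 days (170 − 28 = 142 remain).
March has 31 days (142 − 31 = 111 remain).
April has 30 days (111 − 30 = 81 remain).
May has 31 days (81 − 31 = 50 remain).
June has 30 days (50 − 30 = 20 remain).
20 into July → July 20.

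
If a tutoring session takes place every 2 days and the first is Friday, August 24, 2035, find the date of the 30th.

The 30th occurrence is 29 intervals after the first: 29 × 2 = 58 days after August 24, 2035.
August has 31 days — 7 days to the end of August leaves 51.
September has 30 days (21 left).
21 days into October → October 21, 2035.

October 21, 2035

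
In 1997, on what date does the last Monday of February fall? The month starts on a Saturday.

24 February 1997

February 1997 begins on a Saturday, so the first Monday is February 3 (2 days later).
February 1997 has 28 days. Adding weeks: 3, 10, 17, 24 — the last one ≤ 28 is the 24th.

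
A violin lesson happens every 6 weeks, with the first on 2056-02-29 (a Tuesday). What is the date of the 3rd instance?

The 3rd occurrence is 2 intervals after the first: 2 × 42 = 84 days after 2056-02-29.
February has 29 days — 0 days to the end of February leaves 84.
March has 31 days (53 left).
April has 30 days (23 left).
23 days into May → 2056-05-23.

2056-05-23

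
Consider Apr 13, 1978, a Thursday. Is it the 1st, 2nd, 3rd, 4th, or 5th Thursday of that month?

Day 13 falls in week ⌈13/7⌉ of the month.
Days 1–7 hold the 1st Thursday, 8–14 the 2nd, 15–21 the 3rd, 22–28 the 4th, 29–31 the 5th.
13 is in the range for the 2nd.

2nd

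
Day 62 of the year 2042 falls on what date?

January has 31 days (62 − 31 = 31 remain).
February has 28 days (31 − 28 = 3 remain).
3 into March → March 3.

3 March 2042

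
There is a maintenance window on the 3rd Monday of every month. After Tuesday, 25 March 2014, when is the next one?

21 April 2014

March 2014 starts on a Saturday; its first Monday is the 3rd, so the 3rd Monday is the 17th — 17 March 2014.
That is not after 25 March 2014, so look at April 2014.
April 2014 starts on a Tuesday; its first Monday is the 7th, so the 3rd Monday is the 21st — 21 April 2014.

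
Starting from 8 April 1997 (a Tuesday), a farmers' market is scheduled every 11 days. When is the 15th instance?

9 September 1997

The 15th occurrence is 14 intervals after the first: 14 × 11 = 154 days after 8 April 1997.
April has 30 days — 22 days to the end of April leaves 132.
May has 31 days (101 left).
June has 30 days (71 left).
July has 31 days (40 left).
August has 31 days (9 left).
9 days into September → 9 September 1997.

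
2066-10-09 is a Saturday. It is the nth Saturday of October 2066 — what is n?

2nd

Day 9 falls in week ⌈9/7⌉ of the month.
Days 1–7 hold the 1st Saturday, 8–14 the 2nd, 15–21 the 3rd, 22–28 the 4th, 29–31 the 5th.
9 is in the range for the 2nd.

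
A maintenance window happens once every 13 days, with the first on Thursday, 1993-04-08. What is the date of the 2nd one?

1993-04-21

The 2nd occurrence is 1 interval after the first: 1 × 13 = 13 days after 1993-04-08.
13 days later is 1993-04-21.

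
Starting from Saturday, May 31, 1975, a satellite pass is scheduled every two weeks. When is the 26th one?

May 15, 1976

The 26th occurrence is 25 intervals after the first: 25 × 14 = 350 days after May 31, 1975.
May has 31 days — 0 days to the end of May leaves 350.
Jun has 30 days (320 left).
Jul has 31 days (289 left).
Aug has 31 days (258 left).
Sep has 30 days (228 left).
Oct has 31 days (197 left).
Nov has 30 days (167 left).
Dec has 31 days (136 left).
Jan has 31 days (105 left).
Feb has 29 days (76 left).
Mar has 31 days (45 left).
Apr has 30 days (15 left).
15 days into May → May 15, 1976.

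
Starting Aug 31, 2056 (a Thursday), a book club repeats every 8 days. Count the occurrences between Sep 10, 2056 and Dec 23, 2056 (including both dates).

Occurrences land 8·i days after Aug 31, 2056 for i = 0, 1, 2, …
Sep 10, 2056 is 10 days after the start; 10 ÷ 8 = 1 remainder 2; since the remainder is 2, round up to i = 2. First occurrence in the window: #3 on Sep 16, 2056 (2×8 = 16 days in).
Dec 23, 2056 is 114 days after the start; 114 ÷ 8 = 14 remainder 2. Last occurrence in the window: #15 on Dec 21, 2056.
Occurrences #3 through #15: 13 in total.

13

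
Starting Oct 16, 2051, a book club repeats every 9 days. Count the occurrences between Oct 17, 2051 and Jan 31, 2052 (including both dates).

11

Occurrences land 9·i days after Oct 16, 2051 for i = 0, 1, 2, …
Oct 17, 2051 is 1 day after the start; 1 ÷ 9 = 0 remainder 1; since the remainder is 1, round up to i = 1. First occurrence in the window: #2 on Oct 25, 2051 (1×9 = 9 days in).
Jan 31, 2052 is 107 days after the start; 107 ÷ 9 = 11 remainder 8. Last occurrence in the window: #12 on Jan 23, 2052.
Occurrences #2 through #12: 11 in total.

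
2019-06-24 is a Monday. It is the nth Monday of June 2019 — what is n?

Day 24 falls in week ⌈24/7⌉ of the month.
Days 1–7 hold the 1st Monday, 8–14 the 2nd, 15–21 the 3rd, 22–28 the 4th, 29–31 the 5th.
24 is in the range for the 4th.

4th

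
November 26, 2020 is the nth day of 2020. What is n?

331

Days in months before November: 31 + 29 + 31 + 30 + 31 + 30 + 31 + 31 + 30 + 31 = 305.
Plus 26 days into November → day 331.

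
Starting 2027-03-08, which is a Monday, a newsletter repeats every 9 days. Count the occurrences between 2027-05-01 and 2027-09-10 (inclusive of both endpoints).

Occurrences land 9·i days after 2027-03-08 for i = 0, 1, 2, …
2027-05-01 is 54 days after the start; 54 ÷ 9 = 6 remainder 0. First occurrence in the window: #7 on 2027-05-01 (6×9 = 54 days in).
2027-09-10 is 186 days after the start; 186 ÷ 9 = 20 remainder 6. Last occurrence in the window: #21 on 2027-09-04.
Occurrences #7 through #21: 15 in total.

15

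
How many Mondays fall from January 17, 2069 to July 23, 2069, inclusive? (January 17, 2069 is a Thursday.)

January 17, 2069 is a Thursday; the first Monday on or after it is January 21, 2069 (4 days later).
From January 21, 2069 to July 23, 2069: 10 + 28 + 31 + 30 + 31 + 30 + 23 = 183 days (rest of January, February, March, April, May, June, July).
183 ÷ 7 = 26 full weeks with remainder 1, so 26 more Mondays after the first → 27.

27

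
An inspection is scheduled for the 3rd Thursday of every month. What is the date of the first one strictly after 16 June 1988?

21 July 1988

June 1988 starts on a Wednesday; its first Thursday is the 2nd, so the 3rd Thursday is the 16th — 16 June 1988.
That is not after 16 June 1988, so look at July 1988.
July 1988 starts on a Friday; its first Thursday is the 7th, so the 3rd Thursday is the 21st — 21 July 1988.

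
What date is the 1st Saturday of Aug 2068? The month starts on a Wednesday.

Aug 4, 2068

Aug 2068 begins on a Wednesday, so the first Saturday is Aug 4 (3 days later).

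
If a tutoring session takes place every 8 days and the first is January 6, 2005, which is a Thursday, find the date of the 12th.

April 4, 2005

The 12th occurrence is 11 intervals after the first: 11 × 8 = 88 days after January 6, 2005.
January has 31 days — 25 days to the end of January leaves 63.
February has 28 days (35 left).
March has 31 days (4 left).
4 days into April → April 4, 2005.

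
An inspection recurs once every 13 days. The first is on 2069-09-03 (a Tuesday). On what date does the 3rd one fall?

The 3rd occurrence is 2 intervals after the first: 2 × 13 = 26 days after 2069-09-03.
26 days later is 2069-09-29.

2069-09-29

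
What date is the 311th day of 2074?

January has 31 days (311 − 31 = 280 remain).
February has 28 days (280 − 28 = 252 remain).
March has 31 days (252 − 31 = 221 remain).
April has 30 days (221 − 30 = 191 remain).
May has 31 days (191 − 31 = 160 remain).
June has 30 days (160 − 30 = 130 remain).
July has 31 days (130 − 31 = 99 remain).
August has 31 days (99 − 31 = 68 remain).
September has 30 days (68 − 30 = 38 remain).
October has 31 days (38 − 31 = 7 remain).
7 into November → November 7.

2074-11-07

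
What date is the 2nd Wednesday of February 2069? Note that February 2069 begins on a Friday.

13 February 2069

February 2069 begins on a Friday, so the first Wednesday is February 6 (5 days later).
The 2nd Wednesday is 1 weeks later: 6 + 7 = 13.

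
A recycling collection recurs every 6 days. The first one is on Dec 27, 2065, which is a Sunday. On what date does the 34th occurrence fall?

The 34th occurrence is 33 intervals after the first: 33 × 6 = 198 days after Dec 27, 2065.
Dec has 31 days — 4 days to the end of Dec leaves 194.
Jan has 31 days (163 left).
Feb has 28 days (135 left).
Mar has 31 days (104 left).
Apr has 30 days (74 left).
May has 31 days (43 left).
Jun has 30 days (13 left).
13 days into Jul → Jul 13, 2066.

Jul 13, 2066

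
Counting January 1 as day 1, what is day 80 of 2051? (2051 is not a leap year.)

21 March 2051

January has 31 days (80 − 31 = 49 remain).
February has 28 days (49 − 28 = 21 remain).
21 into March → March 21.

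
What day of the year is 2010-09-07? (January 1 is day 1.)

Days in months before September: 31 + 28 + 31 + 30 + 31 + 30 + 31 + 31 = 243.
Plus 7 days into September → day 250.

250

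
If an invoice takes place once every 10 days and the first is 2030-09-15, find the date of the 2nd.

2030-09-25

The 2nd occurrence is 1 interval after the first: 1 × 10 = 10 days after 2030-09-15.
10 days later is 2030-09-25.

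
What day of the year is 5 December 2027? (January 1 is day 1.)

Days in months before December: 31 + 28 + 31 + 30 + 31 + 30 + 31 + 31 + 30 + 31 + 30 = 334.
Plus 5 days into December → day 339.

339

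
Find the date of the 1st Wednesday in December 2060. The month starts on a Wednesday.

December 2060 begins on a Wednesday, so the first Wednesday is December 1.

December 1, 2060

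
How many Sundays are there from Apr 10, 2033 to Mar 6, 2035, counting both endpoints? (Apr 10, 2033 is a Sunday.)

Apr 10, 2033 is a Sunday; the first Sunday on or after it is Apr 10, 2033.
From Apr 10, 2033 to Mar 6, 2035: 265 + 365 + 65 = 695 days (rest of 2033, 2034, to Mar 6, 2035 in 2035).
695 ÷ 7 = 99 full weeks with remainder 2, so 99 more Sundays after the first → 100.

100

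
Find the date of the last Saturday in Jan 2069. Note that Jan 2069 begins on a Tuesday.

Jan 26, 2069

Jan 2069 begins on a Tuesday, so the first Saturday is Jan 5 (4 days later).
Jan 2069 has 31 days. Adding weeks: 5, 12, 19, 26 — the last one ≤ 31 is the 26th.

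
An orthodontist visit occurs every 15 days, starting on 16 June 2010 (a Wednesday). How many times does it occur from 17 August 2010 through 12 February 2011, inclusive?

Occurrences land 15·i days after 16 June 2010 for i = 0, 1, 2, …
17 August 2010 is 62 days after the start; 62 ÷ 15 = 4 remainder 2; since the remainder is 2, round up to i = 5. First occurrence in the window: #6 on 30 August 2010 (5×15 = 75 days in).
12 February 2011 is 241 days after the start; 241 ÷ 15 = 16 remainder 1. Last occurrence in the window: #17 on 11 February 2011.
Occurrences #6 through #17: 12 in total.

12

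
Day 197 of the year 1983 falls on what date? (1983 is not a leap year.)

1983-07-16

January has 31 days (197 − 31 = 166 remain).
February has 28 days (166 − 28 = 138 remain).
March has 31 days (138 − 31 = 107 remain).
April has 30 days (107 − 30 = 77 remain).
May has 31 days (77 − 31 = 46 remain).
June has 30 days (46 − 30 = 16 remain).
16 into July → July 16.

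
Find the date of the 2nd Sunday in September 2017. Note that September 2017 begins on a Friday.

September 2017 begins on a Friday, so the first Sunday is September 3 (2 days later).
The 2nd Sunday is 1 weeks later: 3 + 7 = 10.

September 10, 2017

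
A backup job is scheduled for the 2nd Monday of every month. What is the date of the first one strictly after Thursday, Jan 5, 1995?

Jan 9, 1995

Jan 1995 starts on a Sunday; its first Monday is the 2nd, so the 2nd Monday is the 9th — Jan 9, 1995.
Jan 9, 1995 is after Jan 5, 1995, so that is the next one.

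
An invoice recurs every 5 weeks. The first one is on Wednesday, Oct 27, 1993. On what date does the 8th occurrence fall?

The 8th occurrence is 7 intervals after the first: 7 × 35 = 245 days after Oct 27, 1993.
Oct has 31 days — 4 days to the end of Oct leaves 241.
Nov has 30 days (211 left).
Dec has 31 days (180 left).
Jan has 31 days (149 left).
Feb has 28 days (121 left).
Mar has 31 days (90 left).
Apr has 30 days (60 left).
May has 31 days (29 left).
29 days into Jun → Jun 29, 1994.

Jun 29, 1994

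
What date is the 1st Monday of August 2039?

August 1, 2039

The first Monday of August 2039 is August 1.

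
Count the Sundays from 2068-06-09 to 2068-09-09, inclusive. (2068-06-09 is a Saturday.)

2068-06-09 is a Saturday; the first Sunday on or after it is 2068-06-10 (1 day later).
From 2068-06-10 to 2068-09-09: 20 + 31 + 31 + 9 = 91 days (rest of June, July, August, September).
91 ÷ 7 = 13 full weeks with remainder 0, so 13 more Sundays after the first → 14.

14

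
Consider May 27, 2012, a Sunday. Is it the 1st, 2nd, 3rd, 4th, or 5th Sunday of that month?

4th

Day 27 falls in week ⌈27/7⌉ of the month.
Days 1–7 hold the 1st Sunday, 8–14 the 2nd, 15–21 the 3rd, 22–28 the 4th, 29–31 the 5th.
27 is in the range for the 4th.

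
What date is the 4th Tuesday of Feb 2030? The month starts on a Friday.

Feb 26, 2030

Feb 2030 begins on a Friday, so the first Tuesday is Feb 5 (4 days later).
The 4th Tuesday is 3 weeks later: 5 + 21 = 26.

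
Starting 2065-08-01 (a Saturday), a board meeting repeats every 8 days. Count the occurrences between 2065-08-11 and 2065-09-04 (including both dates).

Occurrences land 8·i days after 2065-08-01 for i = 0, 1, 2, …
2065-08-11 is 10 days after the start; 10 ÷ 8 = 1 remainder 2; since the remainder is 2, round up to i = 2. First occurrence in the window: #3 on 2065-08-17 (2×8 = 16 days in).
2065-09-04 is 34 days after the start; 34 ÷ 8 = 4 remainder 2. Last occurrence in the window: #5 on 2065-09-02.
Occurrences #3 through #5: 3 in total.

3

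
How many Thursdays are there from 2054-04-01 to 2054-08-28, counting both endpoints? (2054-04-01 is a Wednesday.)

2054-04-01 is a Wednesday; the first Thursday on or after it is 2054-04-02 (1 day later).
From 2054-04-02 to 2054-08-28: 28 + 31 + 30 + 31 + 28 = 148 days (rest of April, May, June, July, August).
148 ÷ 7 = 21 full weeks with remainder 1, so 21 more Thursdays after the first → 22.

22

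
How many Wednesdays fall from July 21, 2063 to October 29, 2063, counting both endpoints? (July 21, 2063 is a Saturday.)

14

July 21, 2063 is a Saturday; the first Wednesday on or after it is July 25, 2063 (4 days later).
From July 25, 2063 to October 29, 2063: 6 + 31 + 30 + 29 = 96 days (rest of July, August, September, October).
96 ÷ 7 = 13 full weeks with remainder 5, so 13 more Wednesdays after the first → 14.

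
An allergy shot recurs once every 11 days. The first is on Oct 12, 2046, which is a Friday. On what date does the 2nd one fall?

The 2nd occurrence is 1 interval after the first: 1 × 11 = 11 days after Oct 12, 2046.
11 days later is Oct 23, 2046.

Oct 23, 2046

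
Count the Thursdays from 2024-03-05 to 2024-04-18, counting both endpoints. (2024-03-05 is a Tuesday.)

7

2024-03-05 is a Tuesday; the first Thursday on or after it is 2024-03-07 (2 days later).
From 2024-03-07 to 2024-04-18: 24 + 18 = 42 days (rest of March, April).
42 ÷ 7 = 6 full weeks with remainder 0, so 6 more Thursdays after the first → 7.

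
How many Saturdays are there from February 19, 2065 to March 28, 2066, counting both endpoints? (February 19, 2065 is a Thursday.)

February 19, 2065 is a Thursday; the first Saturday on or after it is February 21, 2065 (2 days later).
From February 21, 2065 to March 28, 2066: 313 + 87 = 400 days (rest of 2065, to March 28, 2066 in 2066).
400 ÷ 7 = 57 full weeks with remainder 1, so 57 more Saturdays after the first → 58.

58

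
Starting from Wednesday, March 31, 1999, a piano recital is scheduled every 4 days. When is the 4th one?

April 12, 1999

The 4th occurrence is 3 intervals after the first: 3 × 4 = 12 days after March 31, 1999.
March has 31 days — 0 days to the end of March leaves 12.
12 days into April → April 12, 1999.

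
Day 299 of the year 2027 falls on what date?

January has 31 days (299 − 31 = 268 remain).
February has 28 days (268 − 28 = 240 remain).
March has 31 days (240 − 31 = 209 remain).
April has 30 days (209 − 30 = 179 remain).
May has 31 days (179 − 31 = 148 remain).
June has 30 days (148 − 30 = 118 remain).
July has 31 days (118 − 31 = 87 remain).
August has 31 days (87 − 31 = 56 remain).
September has 30 days (56 − 30 = 26 remain).
26 into October → October 26.

2027-10-26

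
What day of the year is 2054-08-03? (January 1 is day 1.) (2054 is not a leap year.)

Days in months before August: 31 + 28 + 31 + 30 + 31 + 30 + 31 = 212.
Plus 3 days into August → day 215.

215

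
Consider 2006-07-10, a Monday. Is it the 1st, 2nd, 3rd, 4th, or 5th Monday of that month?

2nd

Day 10 falls in week ⌈10/7⌉ of the month.
Days 1–7 hold the 1st Monday, 8–14 the 2nd, 15–21 the 3rd, 22–28 the 4th, 29–31 the 5th.
10 is in the range for the 2nd.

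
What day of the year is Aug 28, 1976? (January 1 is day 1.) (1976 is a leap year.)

241

Days in months before Aug: 31 + 29 + 31 + 30 + 31 + 30 + 31 = 213.
Plus 28 days into Aug → day 241.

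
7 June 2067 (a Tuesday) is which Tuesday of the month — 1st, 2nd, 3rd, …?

Day 7 falls in week ⌈7/7⌉ of the month.
Days 1–7 hold the 1st Tuesday, 8–14 the 2nd, 15–21 the 3rd, 22–28 the 4th, 29–31 the 5th.
7 is in the range for the 1st.

1st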